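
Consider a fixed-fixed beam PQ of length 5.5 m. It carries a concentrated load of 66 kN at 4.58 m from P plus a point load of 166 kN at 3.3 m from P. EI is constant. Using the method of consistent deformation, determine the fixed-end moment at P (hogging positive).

M_P = 96.11 kN·m

Take the two fixed-end moments M_P, M_Q as redundants; the released structure is the simple span PQ.
On the primary (simply-supported) span, the end slopes from the loading are:
  at P: point load 66 at a = 4.58: Pab(L + b)/(6LEI) = 54.1/EI
  at Q: point load 66 at a = 4.58: Pab(L + a)/(6LEI) = 84.95/EI
  at P: point load 166 at a = 3.3: Pab(L + b)/(6LEI) = 281.2/EI
  at Q: point load 166 at a = 3.3: Pab(L + a)/(6LEI) = 321.4/EI
  θ_P0 = 335.3/EI,  θ_Q0 = 406.3/EI
Flexibility coefficients: a unit moment at one end gives L/(3EI) there and L/(6EI) at the far end, so f₁₁ = f₂₂ = 1.833/EI and f₁₂ = f₂₁ = 0.9167/EI.
Compatibility — zero rotation at each built-in end:
  1.833 M_P + 0.9167 M_Q = 335.3
  0.9167 M_P + 1.833 M_Q = 406.3
Solving the pair gives M_P = 96.11 kN·m and M_Q = 173.6 kN·m (hogging).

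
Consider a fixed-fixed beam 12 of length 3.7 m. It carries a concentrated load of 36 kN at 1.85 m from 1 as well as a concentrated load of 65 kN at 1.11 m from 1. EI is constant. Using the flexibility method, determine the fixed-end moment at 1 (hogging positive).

Release both end moments; the primary structure is a simply-supported span 12 with redundants M_1 and M_2.
On the primary (simply-supported) span, the end slopes from the loading are:
  at 1: point load 36 at a = 1.85: Pab(L + b)/(6LEI) = 30.8/EI
  at 2: point load 36 at a = 1.85: Pab(L + a)/(6LEI) = 30.8/EI
  at 1: point load 65 at a = 1.11: Pab(L + b)/(6LEI) = 52.95/EI
  at 2: point load 65 at a = 1.11: Pab(L + a)/(6LEI) = 40.49/EI
  θ_10 = 83.75/EI,  θ_20 = 71.29/EI
Flexibility coefficients: a unit moment at one end gives L/(3EI) there and L/(6EI) at the far end, so f₁₁ = f₂₂ = 1.233/EI and f₁₂ = f₂₁ = 0.6167/EI.
Compatibility — zero rotation at each built-in end:
  1.233 M_1 + 0.6167 M_2 = 83.75
  0.6167 M_1 + 1.233 M_2 = 71.29
Solving the pair gives M_1 = 52 kN·m and M_2 = 31.8 kN·m (hogging).

M_1 = 52 kN·m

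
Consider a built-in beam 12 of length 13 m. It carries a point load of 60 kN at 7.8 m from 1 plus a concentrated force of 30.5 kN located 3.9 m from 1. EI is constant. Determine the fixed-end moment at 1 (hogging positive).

Release both end moments; the primary structure is a simply-supported span 12 with redundants M_1 and M_2.
Simple-span end rotations at 1 and 2 under the given loads:
  at 1: point load 60 at a = 7.8: Pab(L + b)/(6LEI) = 567.8/EI
  at 2: point load 60 at a = 7.8: Pab(L + a)/(6LEI) = 649/EI
  at 1: point load 30.5 at a = 3.9: Pab(L + b)/(6LEI) = 306.7/EI
  at 2: point load 30.5 at a = 3.9: Pab(L + a)/(6LEI) = 234.5/EI
  θ_10 = 874.5/EI,  θ_20 = 883.5/EI
Flexibility coefficients: a unit moment at one end gives L/(3EI) there and L/(6EI) at the far end, so f₁₁ = f₂₂ = 4.333/EI and f₁₂ = f₂₁ = 2.167/EI.
Compatibility — zero rotation at each built-in end:
  4.333 M_1 + 2.167 M_2 = 874.5
  2.167 M_1 + 4.333 M_2 = 883.5
Solving the pair gives M_1 = 133.2 kN·m and M_2 = 137.3 kN·m (hogging).

M_1 = 133.2 kN·m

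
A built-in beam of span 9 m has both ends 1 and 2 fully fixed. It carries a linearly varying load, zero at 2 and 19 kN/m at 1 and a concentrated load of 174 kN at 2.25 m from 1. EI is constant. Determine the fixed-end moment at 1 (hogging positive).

M_1 = 297.2 kN·m

Release both end moments; the primary structure is a simply-supported span 12 with redundants M_1 and M_2.
Simple-span end rotations at 1 and 2 under the given loads:
  at 1: triangular load, peak 19: w₀L³/(45EI) = 307.8/EI
  at 2: triangular load, peak 19: 7w₀L³/(360EI) = 269.3/EI
  at 1: point load 174 at a = 2.25: Pab(L + b)/(6LEI) = 770.8/EI
  at 2: point load 174 at a = 2.25: Pab(L + a)/(6LEI) = 550.5/EI
  θ_10 = 1079/EI,  θ_20 = 819.9/EI
Flexibility coefficients: a unit moment at one end gives L/(3EI) there and L/(6EI) at the far end, so f₁₁ = f₂₂ = 3/EI and f₁₂ = f₂₁ = 1.5/EI.
Compatibility — zero rotation at each built-in end:
  3 M_1 + 1.5 M_2 = 1079
  1.5 M_1 + 3 M_2 = 819.9
Solving the pair gives M_1 = 297.2 kN·m and M_2 = 124.7 kN·m (hogging).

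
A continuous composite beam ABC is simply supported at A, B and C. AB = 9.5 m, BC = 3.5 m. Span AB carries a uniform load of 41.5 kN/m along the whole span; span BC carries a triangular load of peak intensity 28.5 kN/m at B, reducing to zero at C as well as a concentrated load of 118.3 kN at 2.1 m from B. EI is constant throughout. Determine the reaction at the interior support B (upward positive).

Insert a hinge at B; M_B is the redundant, and each span becomes simply supported.
Discontinuity in slope at B on the released structure — sum the simple-span end rotations:
  span AB: UDL 41.5: wL³/(24EI) = 1483/EI
  span BC: triangular load, peak 28.5: w₀L³/(45EI) = 27.15/EI
  span BC: point load 118.3 at a = 2.1: Pab(L + b)/(6LEI) = 81.15/EI
  relative rotation θ_0 = (1483 + 108.3)/EI = 1591/EI
A unit hogging moment at B produces rotation L₁/(3EI) + L₂/(3EI) = 4.333/EI.
Compatibility: M_B·(L₁+L₂)/(3EI) = θ_0, giving M_B = 367.1 kN·m (hogging).
Span AB, ΣM about A with M_B applied at B: R_B^{AB}·9.5 = 1873 + 367.1, so R_B^{AB} = 235.8 kN and R_A = 394.2 − 235.8 = 158.5 kN.
Span BC, ΣM about C: R_B^{BC}·3.5 = 282 + 367.1, so R_B^{BC} = 185.5 kN and R_C = 168.2 − 185.5 = -17.29 kN.
R_B = 235.8 + 185.5 = 421.2 kN.

R_B = 421.2 kN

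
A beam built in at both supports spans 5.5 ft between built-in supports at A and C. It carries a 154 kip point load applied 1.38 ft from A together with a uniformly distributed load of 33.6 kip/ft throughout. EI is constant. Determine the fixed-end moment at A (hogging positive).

M_A = 204 kip·ft

Release both end moments; the primary structure is a simply-supported span AC with redundants M_A and M_C.
End rotations of the released simple span under the applied load (×1/EI):
  at A: point load 154 at a = 1.38: Pab(L + b)/(6LEI) = 255.2/EI
  at C: point load 154 at a = 1.38: Pab(L + a)/(6LEI) = 182.5/EI
  at A: UDL 33.6: wL³/(24EI) = 232.9/EI
  at C: UDL 33.6: wL³/(24EI) = 232.9/EI
  θ_A0 = 488.2/EI,  θ_C0 = 415.5/EI
Flexibility coefficients: a unit moment at one end gives L/(3EI) there and L/(6EI) at the far end, so f₁₁ = f₂₂ = 1.833/EI and f₁₂ = f₂₁ = 0.9167/EI.
Compatibility — zero rotation at each built-in end:
  1.833 M_A + 0.9167 M_C = 488.2
  0.9167 M_A + 1.833 M_C = 415.5
Solving the pair gives M_A = 204 kip·ft and M_C = 124.6 kip·ft (hogging).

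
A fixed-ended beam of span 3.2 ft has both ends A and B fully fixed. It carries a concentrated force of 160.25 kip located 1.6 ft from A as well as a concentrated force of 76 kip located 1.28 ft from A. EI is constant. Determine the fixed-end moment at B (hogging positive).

M_B = 87.45 kip·ft

Release both end moments; the primary structure is a simply-supported span AB with redundants M_A and M_B.
End rotations of the released simple span under the applied load (×1/EI):
  at A: point load 160.25 at a = 1.6: Pab(L + b)/(6LEI) = 102.6/EI
  at B: point load 160.25 at a = 1.6: Pab(L + a)/(6LEI) = 102.6/EI
  at A: point load 76 at a = 1.28: Pab(L + b)/(6LEI) = 49.81/EI
  at B: point load 76 at a = 1.28: Pab(L + a)/(6LEI) = 43.58/EI
  θ_A0 = 152.4/EI,  θ_B0 = 146.1/EI
Flexibility coefficients: a unit moment at one end gives L/(3EI) there and L/(6EI) at the far end, so f₁₁ = f₂₂ = 1.067/EI and f₁₂ = f₂₁ = 0.5333/EI.
Compatibility — zero rotation at each built-in end:
  1.067 M_A + 0.5333 M_B = 152.4
  0.5333 M_A + 1.067 M_B = 146.1
Solving the pair gives M_A = 99.12 kip·ft and M_B = 87.45 kip·ft (hogging).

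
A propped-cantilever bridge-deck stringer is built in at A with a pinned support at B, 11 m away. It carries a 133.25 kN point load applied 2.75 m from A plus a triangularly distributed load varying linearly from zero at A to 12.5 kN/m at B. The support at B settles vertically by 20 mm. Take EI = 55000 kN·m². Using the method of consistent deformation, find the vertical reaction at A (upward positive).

R_A = 155.2 kN

Choose R_B as the redundant. The primary structure is the cantilever fixed at A.
Free-end deflection of the primary structure under the applied loading (downward +):
  point load 133.25 at a = 2.75: Pa²(3L − a)/(6EI) = 5081/EI
  triangular load, peak 12.5 at the free end: 11w₀L⁴/(120EI) = 16776/EI
  δ_0 = 21857/EI
Flexibility coefficient — unit upward force at B: δ_{BB} = L³/(3EI) = 443.7/EI.
With EI = 55000 kN·m²: δ_0 = 0.39739 m and δ_{BB} = 0.008067 m/kN.
Compatibility — the beam at B must follow the support down by 0.02 m: δ_0 − R_B·δ_{BB} = 0.02, so R_B = (0.39739 − 0.02)/0.008067 = 46.78 kN.
Vertical equilibrium: R_A = ΣP − R_B = 202 − 46.78 = 155.2 kN.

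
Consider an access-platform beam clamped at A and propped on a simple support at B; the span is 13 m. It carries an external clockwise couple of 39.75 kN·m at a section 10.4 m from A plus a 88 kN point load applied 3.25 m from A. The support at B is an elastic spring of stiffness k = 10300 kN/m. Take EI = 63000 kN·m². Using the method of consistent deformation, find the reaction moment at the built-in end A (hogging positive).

M_A = 171.5 kN·m

Release the roller at B. Primary structure: cantilever fixed at A.
Free-end deflection of the primary structure under the applied loading (downward +):
  clockwise couple 39.75 at a = 10.4: M₀a(2L − a)/(2EI) = 3225/EI
  point load 88 at a = 3.25: Pa²(3L − a)/(6EI) = 5538/EI
  δ_0 = 8763/EI
Tip deflection under a unit load at B: L³/(3EI) = 732.3/EI.
With EI = 63000 kN·m²: δ_0 = 0.13909 m and δ_{BB} = 0.011624 m/kN.
Compatibility — the spring shortens by R_B/k under the reaction it provides: δ_0 − R_B·δ_{BB} = R_B/k. With 1/k = 0.000097 m/kN, R_B = δ_0 / (δ_{BB} + 1/k) = 0.13909 / (0.011624 + 0.000097) = 11.87 kN.
Moment equilibrium about A: M_A = Σ(load moments about A) − R_B·L = 325.8 − 11.87×13 = 171.5 kN·m.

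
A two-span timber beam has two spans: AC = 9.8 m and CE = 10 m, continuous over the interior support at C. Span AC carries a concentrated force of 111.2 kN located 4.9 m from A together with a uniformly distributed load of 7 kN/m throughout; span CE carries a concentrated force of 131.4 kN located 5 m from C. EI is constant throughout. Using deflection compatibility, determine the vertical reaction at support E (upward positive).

R_E = 38.98 kN

Take M_C as the redundant. Released structure: two simple spans AC and CE with a hinge at C.
Discontinuity in slope at C on the released structure — sum the simple-span end rotations:
  span AC: point load 111.2 at a = 4.9: Pab(L + a)/(6LEI) = 667.5/EI
  span AC: UDL 7: wL³/(24EI) = 274.5/EI
  span CE: point load 131.4 at a = 5: Pab(L + b)/(6LEI) = 821.2/EI
  relative rotation θ_0 = (942 + 821.2)/EI = 1763/EI
A unit hogging moment at C produces rotation L₁/(3EI) + L₂/(3EI) = 6.6/EI.
Slope continuity at C: θ_0 = M_C·6.6/EI, so M_C = 1763/6.6 = 267.2 kN·m (hogging).
Span CE, ΣM about E: R_C^{CE}·10 = 657 + 267.2, so R_C^{CE} = 92.42 kN and R_E = 131.4 − 92.42 = 38.98 kN.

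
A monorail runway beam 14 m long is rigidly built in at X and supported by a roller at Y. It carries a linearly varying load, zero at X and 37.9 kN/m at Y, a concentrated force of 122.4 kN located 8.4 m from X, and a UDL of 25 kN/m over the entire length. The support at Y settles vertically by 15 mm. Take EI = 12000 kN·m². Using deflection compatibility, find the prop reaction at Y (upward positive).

R_Y = 329.8 kN

Choose R_Y as the redundant. The primary structure is the cantilever fixed at X.
Primary-structure tip deflection at Y by superposition:
  triangular load, peak 37.9 at the free end: 11w₀L⁴/(120EI) = 133464/EI
  point load 122.4 at a = 8.4: Pa²(3L − a)/(6EI) = 48365/EI
  UDL 25: wL⁴/(8EI) = 120050/EI
  δ_0 = 301878/EI
Flexibility coefficient — unit upward force at Y: δ_{YY} = L³/(3EI) = 914.7/EI.
With EI = 12000 kN·m²: δ_0 = 25.157 m and δ_{YY} = 0.076222 m/kN.
Compatibility — the beam at Y must follow the support down by 0.015 m: δ_0 − R_Y·δ_{YY} = 0.015, so R_Y = (25.157 − 0.015)/0.076222 = 329.8 kN.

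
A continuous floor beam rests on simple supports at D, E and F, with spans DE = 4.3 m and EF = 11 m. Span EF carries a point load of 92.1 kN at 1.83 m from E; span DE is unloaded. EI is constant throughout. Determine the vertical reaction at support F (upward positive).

R_F = 6.903 kN

Release continuity at E by inserting a hinge; the redundant is the internal moment M_E. The primary structure is two simply-supported spans DE and EF.
End slopes at the hinge E, treating each span as simply supported:
  span EF: point load 92.1 at a = 1.83: Pab(L + b)/(6LEI) = 472.3/EI
  relative rotation θ_0 = (0 + 472.3)/EI = 472.3/EI
A unit hogging moment at E produces rotation L₁/(3EI) + L₂/(3EI) = 5.1/EI.
Compatibility: M_E·(L₁+L₂)/(3EI) = θ_0, giving M_E = 92.61 kN·m (hogging).
Span EF, ΣM about F: R_E^{EF}·11 = 844.6 + 92.61, so R_E^{EF} = 85.2 kN and R_F = 92.1 − 85.2 = 6.903 kN.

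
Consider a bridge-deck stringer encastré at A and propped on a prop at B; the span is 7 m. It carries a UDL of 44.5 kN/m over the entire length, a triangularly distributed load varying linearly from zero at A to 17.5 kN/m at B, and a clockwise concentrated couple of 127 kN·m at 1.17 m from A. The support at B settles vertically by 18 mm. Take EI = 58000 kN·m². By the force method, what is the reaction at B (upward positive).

R_B = 149.7 kN

Release the roller at B. Primary structure: cantilever fixed at A.
Free-end deflection of the primary structure under the applied loading (downward +):
  UDL 44.5: wL⁴/(8EI) = 13356/EI
  triangular load, peak 17.5 at the free end: 11w₀L⁴/(120EI) = 3852/EI
  clockwise couple 127 at a = 1.17: M₀a(2L − a)/(2EI) = 953.2/EI
  δ_0 = 18160/EI
Tip deflection under a unit load at B: L³/(3EI) = 114.3/EI.
With EI = 58000 kN·m²: δ_0 = 0.31311 m and δ_{BB} = 0.001971 m/kN.
Compatibility — the beam at B must follow the support down by 0.018 m: δ_0 − R_B·δ_{BB} = 0.018, so R_B = (0.31311 − 0.018)/0.001971 = 149.7 kN.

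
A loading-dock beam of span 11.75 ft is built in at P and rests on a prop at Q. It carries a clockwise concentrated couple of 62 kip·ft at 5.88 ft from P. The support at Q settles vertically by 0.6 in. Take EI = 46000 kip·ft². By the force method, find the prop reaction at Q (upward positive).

R_Q = 1.686 kip

Release the roller at Q. Primary structure: cantilever fixed at P.
Free-end deflection of the primary structure under the applied loading (downward +):
  clockwise couple 62 at a = 5.88: M₀a(2L − a)/(2EI) = 3212/EI
Flexibility coefficient — unit upward force at Q: δ_{QQ} = L³/(3EI) = 540.7/EI.
With EI = 46000 kip·ft²: δ_0 = 0.069821 ft and δ_{QQ} = 0.011755 ft/kip.
Compatibility — the beam at Q must follow the support down by 0.05 ft: δ_0 − R_Q·δ_{QQ} = 0.05, so R_Q = (0.069821 − 0.05)/0.011755 = 1.686 kip.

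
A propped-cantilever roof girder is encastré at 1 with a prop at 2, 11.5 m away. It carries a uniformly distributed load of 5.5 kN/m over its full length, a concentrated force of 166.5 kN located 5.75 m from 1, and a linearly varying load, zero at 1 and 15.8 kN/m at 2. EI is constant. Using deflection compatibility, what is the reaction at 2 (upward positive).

Release the roller at 2. Primary structure: cantilever fixed at 1.
Free-end deflection of the primary structure under the applied loading (downward +):
  UDL 5.5: wL⁴/(8EI) = 12024/EI
  point load 166.5 at a = 5.75: Pa²(3L − a)/(6EI) = 26378/EI
  triangular load, peak 15.8 at the free end: 11w₀L⁴/(120EI) = 25331/EI
  δ_0 = 63734/EI
Flexibility coefficient — unit upward force at 2: δ_{22} = L³/(3EI) = 507/EI.
The prop prevents deflection at 2: R_2 = δ_0/δ_{22} = 63734/507 = 125.7 kN.

R_2 = 125.7 kN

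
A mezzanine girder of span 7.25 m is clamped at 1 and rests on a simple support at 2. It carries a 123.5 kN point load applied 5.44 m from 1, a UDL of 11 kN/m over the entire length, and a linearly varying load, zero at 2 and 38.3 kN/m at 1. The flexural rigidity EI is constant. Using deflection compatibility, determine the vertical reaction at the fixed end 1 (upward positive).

R_1 = 206.2 kN

Take the reaction at 2 as the redundant and release it; the primary structure is a cantilever fixed at 1.
Deflection at 2 on the released cantilever, summing each load's contribution:
  point load 123.5 at a = 5.44: Pa²(3L − a)/(6EI) = 9935/EI
  UDL 11: wL⁴/(8EI) = 3799/EI
  triangular load, peak 38.3 at the fixed end: w₀L⁴/(30EI) = 3527/EI
  δ_0 = 17261/EI
Tip deflection under a unit load at 2: L³/(3EI) = 127/EI.
The prop prevents deflection at 2: R_2 = δ_0/δ_{22} = 17261/127 = 135.9 kN.
Vertical equilibrium: R_1 = ΣP − R_2 = 342.1 − 135.9 = 206.2 kN.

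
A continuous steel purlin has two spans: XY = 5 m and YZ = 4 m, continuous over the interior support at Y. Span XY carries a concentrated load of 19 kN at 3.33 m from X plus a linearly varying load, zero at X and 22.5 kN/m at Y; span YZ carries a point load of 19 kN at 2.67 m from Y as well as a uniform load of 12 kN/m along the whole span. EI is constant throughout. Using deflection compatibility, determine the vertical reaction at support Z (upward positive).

Insert a hinge at Y; M_Y is the redundant, and each span becomes simply supported.
End slopes at the hinge Y, treating each span as simply supported:
  span XY: point load 19 at a = 3.33: Pab(L + a)/(6LEI) = 29.34/EI
  span XY: triangular load, peak 22.5: w₀L³/(45EI) = 62.5/EI
  span YZ: point load 19 at a = 2.67: Pab(L + b)/(6LEI) = 14.98/EI
  span YZ: UDL 12: wL³/(24EI) = 32/EI
  relative rotation θ_0 = (91.84 + 46.98)/EI = 138.8/EI
A unit hogging moment at Y produces rotation L₁/(3EI) + L₂/(3EI) = 3/EI.
Compatibility: M_Y·(L₁+L₂)/(3EI) = θ_0, giving M_Y = 46.27 kN·m (hogging).
Span YZ, ΣM about Z: R_Y^{YZ}·4 = 121.3 + 46.27, so R_Y^{YZ} = 41.89 kN and R_Z = 67 − 41.89 = 25.11 kN.

R_Z = 25.11 kN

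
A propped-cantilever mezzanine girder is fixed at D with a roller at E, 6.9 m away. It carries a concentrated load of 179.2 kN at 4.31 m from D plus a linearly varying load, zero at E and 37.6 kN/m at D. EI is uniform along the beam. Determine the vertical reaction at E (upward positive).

R_E = 109 kN

Take the reaction at E as the redundant and release it; the primary structure is a cantilever fixed at D.
Free-end deflection of the primary structure under the applied loading (downward +):
  point load 179.2 at a = 4.31: Pa²(3L − a)/(6EI) = 9093/EI
  triangular load, peak 37.6 at the fixed end: w₀L⁴/(30EI) = 2841/EI
  δ_0 = 11934/EI
Flexibility coefficient — unit upward force at E: δ_{EE} = L³/(3EI) = 109.5/EI.
Compatibility at E: δ_0 − R_E·δ_{EE} = 0, so R_E = 11934/109.5 = 109 kN.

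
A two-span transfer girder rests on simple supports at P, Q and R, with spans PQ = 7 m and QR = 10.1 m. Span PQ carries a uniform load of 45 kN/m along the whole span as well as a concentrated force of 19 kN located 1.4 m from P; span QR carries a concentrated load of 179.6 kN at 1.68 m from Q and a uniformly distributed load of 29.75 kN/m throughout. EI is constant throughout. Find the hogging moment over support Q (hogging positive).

M_Q = 478.3 kN·m

Release continuity at Q by inserting a hinge; the redundant is the internal moment M_Q. The primary structure is two simply-supported spans PQ and QR.
Rotations at Q on the released spans (each span's end-slope, ×1/EI):
  span PQ: UDL 45: wL³/(24EI) = 643.1/EI
  span PQ: point load 19 at a = 1.4: Pab(L + a)/(6LEI) = 29.79/EI
  span QR: point load 179.6 at a = 1.68: Pab(L + b)/(6LEI) = 776.4/EI
  span QR: UDL 29.75: wL³/(24EI) = 1277/EI
  relative rotation θ_0 = (672.9 + 2054)/EI = 2726/EI
A unit hogging moment at Q produces rotation L₁/(3EI) + L₂/(3EI) = 5.7/EI.
Compatibility: M_Q·(L₁+L₂)/(3EI) = θ_0, giving M_Q = 478.3 kN·m (hogging).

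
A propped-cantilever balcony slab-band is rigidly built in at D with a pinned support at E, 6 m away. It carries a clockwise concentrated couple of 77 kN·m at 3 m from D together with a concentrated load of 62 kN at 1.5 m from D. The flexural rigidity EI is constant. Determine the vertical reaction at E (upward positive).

R_E = 19.77 kN

Release the roller at E. Primary structure: cantilever fixed at D.
Deflection at E on the released cantilever, summing each load's contribution:
  clockwise couple 77 at a = 3: M₀a(2L − a)/(2EI) = 1040/EI
  point load 62 at a = 1.5: Pa²(3L − a)/(6EI) = 383.6/EI
  δ_0 = 1423/EI
Tip deflection under a unit load at E: L³/(3EI) = 72/EI.
Compatibility at E: δ_0 − R_E·δ_{EE} = 0, so R_E = 1423/72 = 19.77 kN.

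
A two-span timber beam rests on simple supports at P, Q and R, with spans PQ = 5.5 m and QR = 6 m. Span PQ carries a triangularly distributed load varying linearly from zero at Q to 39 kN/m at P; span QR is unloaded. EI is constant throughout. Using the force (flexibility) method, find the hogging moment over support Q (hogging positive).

Insert a hinge at Q; M_Q is the redundant, and each span becomes simply supported.
Rotations at Q on the released spans (each span's end-slope, ×1/EI):
  span PQ: triangular load, peak 39: 7w₀L³/(360EI) = 126.2/EI
  relative rotation θ_0 = (126.2 + 0)/EI = 126.2/EI
A unit hogging moment at Q produces rotation L₁/(3EI) + L₂/(3EI) = 3.833/EI.
Slope continuity at Q: θ_0 = M_Q·3.833/EI, so M_Q = 126.2/3.833 = 32.91 kN·m (hogging).

M_Q = 32.91 kN·m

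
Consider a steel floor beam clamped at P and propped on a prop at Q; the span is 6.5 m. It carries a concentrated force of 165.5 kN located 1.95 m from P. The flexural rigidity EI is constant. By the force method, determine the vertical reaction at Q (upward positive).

Take the reaction at Q as the redundant and release it; the primary structure is a cantilever fixed at P.
Downward deflection at the released point Q due to the loads:
  point load 165.5 at a = 1.95: Pa²(3L − a)/(6EI) = 1841/EI
Tip deflection under a unit load at Q: L³/(3EI) = 91.54/EI.
The prop prevents deflection at Q: R_Q = δ_0/δ_{QQ} = 1841/91.54 = 20.11 kN.

R_Q = 20.11 kN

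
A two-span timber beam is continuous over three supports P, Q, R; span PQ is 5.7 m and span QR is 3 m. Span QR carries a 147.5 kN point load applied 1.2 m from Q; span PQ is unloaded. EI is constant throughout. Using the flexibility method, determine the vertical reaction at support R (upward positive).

Insert a hinge at Q; M_Q is the redundant, and each span becomes simply supported.
End slopes at the hinge Q, treating each span as simply supported:
  span QR: point load 147.5 at a = 1.2: Pab(L + b)/(6LEI) = 84.96/EI
  relative rotation θ_0 = (0 + 84.96)/EI = 84.96/EI
A unit hogging moment at Q produces rotation L₁/(3EI) + L₂/(3EI) = 2.9/EI.
Compatibility: M_Q·(L₁+L₂)/(3EI) = θ_0, giving M_Q = 29.3 kN·m (hogging).
Span QR, ΣM about R: R_Q^{QR}·3 = 265.5 + 29.3, so R_Q^{QR} = 98.27 kN and R_R = 147.5 − 98.27 = 49.23 kN.

R_R = 49.23 kN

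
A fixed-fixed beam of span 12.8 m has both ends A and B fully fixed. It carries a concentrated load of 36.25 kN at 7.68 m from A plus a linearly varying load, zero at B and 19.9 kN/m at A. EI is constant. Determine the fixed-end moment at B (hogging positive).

Release both end moments; the primary structure is a simply-supported span AB with redundants M_A and M_B.
On the primary (simply-supported) span, the end slopes from the loading are:
  at A: point load 36.25 at a = 7.68: Pab(L + b)/(6LEI) = 332.6/EI
  at B: point load 36.25 at a = 7.68: Pab(L + a)/(6LEI) = 380.1/EI
  at A: triangular load, peak 19.9: w₀L³/(45EI) = 927.4/EI
  at B: triangular load, peak 19.9: 7w₀L³/(360EI) = 811.5/EI
  θ_A0 = 1260/EI,  θ_B0 = 1192/EI
Flexibility coefficients: a unit moment at one end gives L/(3EI) there and L/(6EI) at the far end, so f₁₁ = f₂₂ = 4.267/EI and f₁₂ = f₂₁ = 2.133/EI.
Compatibility — zero rotation at each built-in end:
  4.267 M_A + 2.133 M_B = 1260
  2.133 M_A + 4.267 M_B = 1192
Solving the pair gives M_A = 207.6 kN·m and M_B = 175.5 kN·m (hogging).

M_B = 175.5 kN·m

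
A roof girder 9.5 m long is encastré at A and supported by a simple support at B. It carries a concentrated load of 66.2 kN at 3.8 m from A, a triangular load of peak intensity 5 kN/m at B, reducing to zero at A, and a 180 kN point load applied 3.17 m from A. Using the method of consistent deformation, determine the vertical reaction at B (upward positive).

R_B = 53.55 kN

Take the reaction at B as the redundant and release it; the primary structure is a cantilever fixed at A.
Primary-structure tip deflection at B by superposition:
  point load 66.2 at a = 3.8: Pa²(3L − a)/(6EI) = 3935/EI
  triangular load, peak 5 at the free end: 11w₀L⁴/(120EI) = 3733/EI
  point load 180 at a = 3.17: Pa²(3L − a)/(6EI) = 7636/EI
  δ_0 = 15305/EI
Tip deflection under a unit load at B: L³/(3EI) = 285.8/EI.
The prop prevents deflection at B: R_B = δ_0/δ_{BB} = 15305/285.8 = 53.55 kN.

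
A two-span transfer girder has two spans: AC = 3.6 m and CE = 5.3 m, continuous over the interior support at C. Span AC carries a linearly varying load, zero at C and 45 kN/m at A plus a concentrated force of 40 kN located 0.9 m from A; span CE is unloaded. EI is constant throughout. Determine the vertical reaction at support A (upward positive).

R_A = 78.28 kN

Take M_C as the redundant. Released structure: two simple spans AC and CE with a hinge at C.
Discontinuity in slope at C on the released structure — sum the simple-span end rotations:
  span AC: triangular load, peak 45: 7w₀L³/(360EI) = 40.82/EI
  span AC: point load 40 at a = 0.9: Pab(L + a)/(6LEI) = 20.25/EI
  relative rotation θ_0 = (61.07 + 0)/EI = 61.07/EI
A unit hogging moment at C produces rotation L₁/(3EI) + L₂/(3EI) = 2.967/EI.
Slope continuity at C: θ_0 = M_C·2.967/EI, so M_C = 61.07/2.967 = 20.59 kN·m (hogging).
Span AC, ΣM about A with M_C applied at C: R_C^{AC}·3.6 = 133.2 + 20.59, so R_C^{AC} = 42.72 kN and R_A = 121 − 42.72 = 78.28 kN.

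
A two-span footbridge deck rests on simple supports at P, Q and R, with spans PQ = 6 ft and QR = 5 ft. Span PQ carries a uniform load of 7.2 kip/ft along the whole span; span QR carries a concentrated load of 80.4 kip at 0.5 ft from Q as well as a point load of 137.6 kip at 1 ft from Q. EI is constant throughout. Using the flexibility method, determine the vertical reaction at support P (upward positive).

R_P = 8.545 kip

Release continuity at Q by inserting a hinge; the redundant is the internal moment M_Q. The primary structure is two simply-supported spans PQ and QR.
End slopes at the hinge Q, treating each span as simply supported:
  span PQ: UDL 7.2: wL³/(24EI) = 64.8/EI
  span QR: point load 80.4 at a = 0.5: Pab(L + b)/(6LEI) = 57.28/EI
  span QR: point load 137.6 at a = 1: Pab(L + b)/(6LEI) = 165.1/EI
  relative rotation θ_0 = (64.8 + 222.4)/EI = 287.2/EI
A unit hogging moment at Q produces rotation L₁/(3EI) + L₂/(3EI) = 3.667/EI.
Slope continuity at Q: θ_0 = M_Q·3.667/EI, so M_Q = 287.2/3.667 = 78.33 kip·ft (hogging).
Span PQ, ΣM about P with M_Q applied at Q: R_Q^{PQ}·6 = 129.6 + 78.33, so R_Q^{PQ} = 34.65 kip and R_P = 43.2 − 34.65 = 8.545 kip.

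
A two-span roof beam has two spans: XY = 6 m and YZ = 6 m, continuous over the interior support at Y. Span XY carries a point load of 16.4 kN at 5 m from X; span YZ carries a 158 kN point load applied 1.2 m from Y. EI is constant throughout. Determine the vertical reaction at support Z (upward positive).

Release continuity at Y by inserting a hinge; the redundant is the internal moment M_Y. The primary structure is two simply-supported spans XY and YZ.
End slopes at the hinge Y, treating each span as simply supported:
  span XY: point load 16.4 at a = 5: Pab(L + a)/(6LEI) = 25.06/EI
  span YZ: point load 158 at a = 1.2: Pab(L + b)/(6LEI) = 273/EI
  relative rotation θ_0 = (25.06 + 273)/EI = 298.1/EI
A unit hogging moment at Y produces rotation L₁/(3EI) + L₂/(3EI) = 4/EI.
Slope continuity at Y: θ_0 = M_Y·4/EI, so M_Y = 298.1/4 = 74.52 kN·m (hogging).
Span YZ, ΣM about Z: R_Y^{YZ}·6 = 758.4 + 74.52, so R_Y^{YZ} = 138.8 kN and R_Z = 158 − 138.8 = 19.18 kN.

R_Z = 19.18 kN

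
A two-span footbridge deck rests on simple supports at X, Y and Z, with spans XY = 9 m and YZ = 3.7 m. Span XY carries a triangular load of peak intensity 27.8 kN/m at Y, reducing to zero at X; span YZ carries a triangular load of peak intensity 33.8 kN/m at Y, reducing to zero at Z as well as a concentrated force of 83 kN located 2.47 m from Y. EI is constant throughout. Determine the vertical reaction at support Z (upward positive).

Insert a hinge at Y; M_Y is the redundant, and each span becomes simply supported.
Rotations at Y on the released spans (each span's end-slope, ×1/EI):
  span XY: triangular load, peak 27.8: w₀L³/(45EI) = 450.4/EI
  span YZ: triangular load, peak 33.8: w₀L³/(45EI) = 38.05/EI
  span YZ: point load 83 at a = 2.47: Pab(L + b)/(6LEI) = 56/EI
  relative rotation θ_0 = (450.4 + 94.04)/EI = 544.4/EI
A unit hogging moment at Y produces rotation L₁/(3EI) + L₂/(3EI) = 4.233/EI.
Slope continuity at Y: θ_0 = M_Y·4.233/EI, so M_Y = 544.4/4.233 = 128.6 kN·m (hogging).
Span YZ, ΣM about Z: R_Y^{YZ}·3.7 = 256.3 + 128.6, so R_Y^{YZ} = 104 kN and R_Z = 145.5 − 104 = 41.49 kN.

R_Z = 41.49 kN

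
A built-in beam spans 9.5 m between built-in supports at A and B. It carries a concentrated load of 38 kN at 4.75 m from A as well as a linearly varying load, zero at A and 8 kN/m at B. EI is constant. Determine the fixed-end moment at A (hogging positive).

Take the two fixed-end moments M_A, M_B as redundants; the released structure is the simple span AB.
On the primary (simply-supported) span, the end slopes from the loading are:
  at A: point load 38 at a = 4.75: Pab(L + b)/(6LEI) = 214.3/EI
  at B: point load 38 at a = 4.75: Pab(L + a)/(6LEI) = 214.3/EI
  at A: triangular load, peak 8: 7w₀L³/(360EI) = 133.4/EI
  at B: triangular load, peak 8: w₀L³/(45EI) = 152.4/EI
  θ_A0 = 347.7/EI,  θ_B0 = 366.8/EI
Flexibility coefficients: a unit moment at one end gives L/(3EI) there and L/(6EI) at the far end, so f₁₁ = f₂₂ = 3.167/EI and f₁₂ = f₂₁ = 1.583/EI.
Compatibility — zero rotation at each built-in end:
  3.167 M_A + 1.583 M_B = 347.7
  1.583 M_A + 3.167 M_B = 366.8
Solving the pair gives M_A = 69.19 kN·m and M_B = 81.22 kN·m (hogging).

M_A = 69.19 kN·m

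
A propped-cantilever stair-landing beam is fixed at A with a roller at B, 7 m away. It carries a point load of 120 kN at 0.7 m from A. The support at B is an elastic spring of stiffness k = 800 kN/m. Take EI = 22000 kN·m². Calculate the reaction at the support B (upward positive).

Release the roller at B. Primary structure: cantilever fixed at A.
Free-end deflection of the primary structure under the applied loading (downward +):
  point load 120 at a = 0.7: Pa²(3L − a)/(6EI) = 198.9/EI
Tip deflection under a unit load at B: L³/(3EI) = 114.3/EI.
With EI = 22000 kN·m²: δ_0 = 0.009043 m and δ_{BB} = 0.005197 m/kN.
Compatibility — the spring shortens by R_B/k under the reaction it provides: δ_0 − R_B·δ_{BB} = R_B/k. With 1/k = 0.00125 m/kN, R_B = δ_0 / (δ_{BB} + 1/k) = 0.009043 / (0.005197 + 0.00125) = 1.403 kN.

R_B = 1.403 kN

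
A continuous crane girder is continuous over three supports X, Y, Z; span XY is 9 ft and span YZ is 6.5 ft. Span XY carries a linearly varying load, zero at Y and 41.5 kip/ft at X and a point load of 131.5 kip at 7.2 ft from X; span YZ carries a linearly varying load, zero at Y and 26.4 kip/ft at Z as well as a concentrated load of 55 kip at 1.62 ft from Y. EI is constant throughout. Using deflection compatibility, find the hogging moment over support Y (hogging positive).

Release continuity at Y by inserting a hinge; the redundant is the internal moment M_Y. The primary structure is two simply-supported spans XY and YZ.
Rotations at Y on the released spans (each span's end-slope, ×1/EI):
  span XY: triangular load, peak 41.5: 7w₀L³/(360EI) = 588.3/EI
  span XY: point load 131.5 at a = 7.2: Pab(L + a)/(6LEI) = 511.3/EI
  span YZ: triangular load, peak 26.4: 7w₀L³/(360EI) = 141/EI
  span YZ: point load 55 at a = 1.62: Pab(L + b)/(6LEI) = 126.9/EI
  relative rotation θ_0 = (1100 + 267.8)/EI = 1367/EI
A unit hogging moment at Y produces rotation L₁/(3EI) + L₂/(3EI) = 5.167/EI.
Compatibility: M_Y·(L₁+L₂)/(3EI) = θ_0, giving M_Y = 264.7 kip·ft (hogging).

M_Y = 264.7 kip·ft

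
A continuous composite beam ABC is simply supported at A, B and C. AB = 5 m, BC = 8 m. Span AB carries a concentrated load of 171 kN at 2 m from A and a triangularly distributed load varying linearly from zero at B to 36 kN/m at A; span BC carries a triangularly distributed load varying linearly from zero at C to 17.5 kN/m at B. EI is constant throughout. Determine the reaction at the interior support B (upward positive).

R_B = 184.5 kN

Insert a hinge at B; M_B is the redundant, and each span becomes simply supported.
Discontinuity in slope at B on the released structure — sum the simple-span end rotations:
  span AB: point load 171 at a = 2: Pab(L + a)/(6LEI) = 239.4/EI
  span AB: triangular load, peak 36: 7w₀L³/(360EI) = 87.5/EI
  span BC: triangular load, peak 17.5: w₀L³/(45EI) = 199.1/EI
  relative rotation θ_0 = (326.9 + 199.1)/EI = 526/EI
A unit hogging moment at B produces rotation L₁/(3EI) + L₂/(3EI) = 4.333/EI.
Slope continuity at B: θ_0 = M_B·4.333/EI, so M_B = 526/4.333 = 121.4 kN·m (hogging).
Span AB, ΣM about A with M_B applied at B: R_B^{AB}·5 = 492 + 121.4, so R_B^{AB} = 122.7 kN and R_A = 261 − 122.7 = 138.3 kN.
Span BC, ΣM about C: R_B^{BC}·8 = 373.3 + 121.4, so R_B^{BC} = 61.84 kN and R_C = 70 − 61.84 = 8.16 kN.
R_B = 122.7 + 61.84 = 184.5 kN.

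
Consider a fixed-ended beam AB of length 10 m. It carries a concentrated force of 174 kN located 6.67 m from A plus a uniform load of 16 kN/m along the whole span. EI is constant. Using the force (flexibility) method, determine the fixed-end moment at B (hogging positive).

M_B = 391.1 kN·m

Release both end moments; the primary structure is a simply-supported span AB with redundants M_A and M_B.
Simple-span end rotations at A and B under the given loads:
  at A: point load 174 at a = 6.67: Pab(L + b)/(6LEI) = 858.6/EI
  at B: point load 174 at a = 6.67: Pab(L + a)/(6LEI) = 1074/EI
  at A: UDL 16: wL³/(24EI) = 666.7/EI
  at B: UDL 16: wL³/(24EI) = 666.7/EI
  θ_A0 = 1525/EI,  θ_B0 = 1740/EI
Flexibility coefficients: a unit moment at one end gives L/(3EI) there and L/(6EI) at the far end, so f₁₁ = f₂₂ = 3.333/EI and f₁₂ = f₂₁ = 1.667/EI.
Compatibility — zero rotation at each built-in end:
  3.333 M_A + 1.667 M_B = 1525
  1.667 M_A + 3.333 M_B = 1740
Solving the pair gives M_A = 262 kN·m and M_B = 391.1 kN·m (hogging).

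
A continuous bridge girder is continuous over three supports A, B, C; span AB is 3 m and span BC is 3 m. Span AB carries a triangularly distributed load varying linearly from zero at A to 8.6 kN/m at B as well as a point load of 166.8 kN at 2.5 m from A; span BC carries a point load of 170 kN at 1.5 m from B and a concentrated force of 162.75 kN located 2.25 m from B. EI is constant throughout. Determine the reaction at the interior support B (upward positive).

R_B = 347.2 kN

Insert a hinge at B; M_B is the redundant, and each span becomes simply supported.
Discontinuity in slope at B on the released structure — sum the simple-span end rotations:
  span AB: triangular load, peak 8.6: w₀L³/(45EI) = 5.16/EI
  span AB: point load 166.8 at a = 2.5: Pab(L + a)/(6LEI) = 63.71/EI
  span BC: point load 170 at a = 1.5: Pab(L + b)/(6LEI) = 95.62/EI
  span BC: point load 162.75 at a = 2.25: Pab(L + b)/(6LEI) = 57.22/EI
  relative rotation θ_0 = (68.87 + 152.8)/EI = 221.7/EI
A unit hogging moment at B produces rotation L₁/(3EI) + L₂/(3EI) = 2/EI.
Slope continuity at B: θ_0 = M_B·2/EI, so M_B = 221.7/2 = 110.9 kN·m (hogging).
Span AB, ΣM about A with M_B applied at B: R_B^{AB}·3 = 442.8 + 110.9, so R_B^{AB} = 184.6 kN and R_A = 179.7 − 184.6 = -4.852 kN.
Span BC, ΣM about C: R_B^{BC}·3 = 377.1 + 110.9, so R_B^{BC} = 162.6 kN and R_C = 332.8 − 162.6 = 170.1 kN.
R_B = 184.6 + 162.6 = 347.2 kN.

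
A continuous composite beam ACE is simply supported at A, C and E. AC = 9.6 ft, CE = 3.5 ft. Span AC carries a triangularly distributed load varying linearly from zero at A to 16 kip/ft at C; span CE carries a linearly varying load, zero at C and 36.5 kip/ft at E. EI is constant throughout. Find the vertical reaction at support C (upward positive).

R_C = 103.3 kip

Insert a hinge at C; M_C is the redundant, and each span becomes simply supported.
Discontinuity in slope at C on the released structure — sum the simple-span end rotations:
  span AC: triangular load, peak 16: w₀L³/(45EI) = 314.6/EI
  span CE: triangular load, peak 36.5: 7w₀L³/(360EI) = 30.43/EI
  relative rotation θ_0 = (314.6 + 30.43)/EI = 345/EI
A unit hogging moment at C produces rotation L₁/(3EI) + L₂/(3EI) = 4.367/EI.
Compatibility: M_C·(L₁+L₂)/(3EI) = θ_0, giving M_C = 79.01 kip·ft (hogging).
Span AC, ΣM about A with M_C applied at C: R_C^{AC}·9.6 = 491.5 + 79.01, so R_C^{AC} = 59.43 kip and R_A = 76.8 − 59.43 = 17.37 kip.
Span CE, ΣM about E: R_C^{CE}·3.5 = 74.52 + 79.01, so R_C^{CE} = 43.87 kip and R_E = 63.88 − 43.87 = 20.01 kip.
R_C = 59.43 + 43.87 = 103.3 kip.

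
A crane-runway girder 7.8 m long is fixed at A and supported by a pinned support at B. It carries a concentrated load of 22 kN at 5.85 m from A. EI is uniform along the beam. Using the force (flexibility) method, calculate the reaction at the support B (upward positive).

Choose R_B as the redundant. The primary structure is the cantilever fixed at A.
Downward deflection at the released point B due to the loads:
  point load 22 at a = 5.85: Pa²(3L − a)/(6EI) = 2202/EI
Tip deflection under a unit load at B: L³/(3EI) = 158.2/EI.
The prop prevents deflection at B: R_B = δ_0/δ_{BB} = 2202/158.2 = 13.92 kN.

R_B = 13.92 kN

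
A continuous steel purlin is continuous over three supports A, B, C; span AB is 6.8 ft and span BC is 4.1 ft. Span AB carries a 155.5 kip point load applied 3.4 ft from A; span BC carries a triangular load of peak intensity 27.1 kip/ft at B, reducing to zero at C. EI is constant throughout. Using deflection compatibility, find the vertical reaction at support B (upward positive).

R_B = 167.6 kip

Take M_B as the redundant. Released structure: two simple spans AB and BC with a hinge at B.
Discontinuity in slope at B on the released structure — sum the simple-span end rotations:
  span AB: point load 155.5 at a = 3.4: Pab(L + a)/(6LEI) = 449.4/EI
  span BC: triangular load, peak 27.1: w₀L³/(45EI) = 41.51/EI
  relative rotation θ_0 = (449.4 + 41.51)/EI = 490.9/EI
A unit hogging moment at B produces rotation L₁/(3EI) + L₂/(3EI) = 3.633/EI.
Compatibility: M_B·(L₁+L₂)/(3EI) = θ_0, giving M_B = 135.1 kip·ft (hogging).
Span AB, ΣM about A with M_B applied at B: R_B^{AB}·6.8 = 528.7 + 135.1, so R_B^{AB} = 97.62 kip and R_A = 155.5 − 97.62 = 57.88 kip.
Span BC, ΣM about C: R_B^{BC}·4.1 = 151.9 + 135.1, so R_B^{BC} = 69.99 kip and R_C = 55.55 − 69.99 = -14.44 kip.
R_B = 97.62 + 69.99 = 167.6 kip.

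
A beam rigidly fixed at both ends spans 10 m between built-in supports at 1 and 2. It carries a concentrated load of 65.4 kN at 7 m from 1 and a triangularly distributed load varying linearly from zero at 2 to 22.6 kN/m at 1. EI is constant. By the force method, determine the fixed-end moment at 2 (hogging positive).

Take the two fixed-end moments M_1, M_2 as redundants; the released structure is the simple span 12.
On the primary (simply-supported) span, the end slopes from the loading are:
  at 1: point load 65.4 at a = 7: Pab(L + b)/(6LEI) = 297.6/EI
  at 2: point load 65.4 at a = 7: Pab(L + a)/(6LEI) = 389.1/EI
  at 1: triangular load, peak 22.6: w₀L³/(45EI) = 502.2/EI
  at 2: triangular load, peak 22.6: 7w₀L³/(360EI) = 439.4/EI
  θ_10 = 799.8/EI,  θ_20 = 828.6/EI
Flexibility coefficients: a unit moment at one end gives L/(3EI) there and L/(6EI) at the far end, so f₁₁ = f₂₂ = 3.333/EI and f₁₂ = f₂₁ = 1.667/EI.
Compatibility — zero rotation at each built-in end:
  3.333 M_1 + 1.667 M_2 = 799.8
  1.667 M_1 + 3.333 M_2 = 828.6
Solving the pair gives M_1 = 154.2 kN·m and M_2 = 171.5 kN·m (hogging).

M_2 = 171.5 kN·m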